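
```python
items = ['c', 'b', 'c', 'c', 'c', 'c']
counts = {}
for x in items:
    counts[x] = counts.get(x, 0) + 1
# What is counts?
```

Initial: counts = {}, items = ['c', 'b', 'c', 'c', 'c', 'c']
See 'c': counts = {'c': 1}
See 'b': counts = {'c': 1, 'b': 1}
See 'c': counts = {'c': 2, 'b': 1}
See 'c': counts = {'c': 3, 'b': 1}
See 'c': counts = {'c': 4, 'b': 1}
See 'c': counts = {'c': 5, 'b': 1}

{'c': 5, 'b': 1}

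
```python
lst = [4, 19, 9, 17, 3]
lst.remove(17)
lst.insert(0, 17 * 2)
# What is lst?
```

After line 1: lst = [4, 19, 9, 17, 3]
After line 2 (remove first 17): lst = [4, 19, 9, 3]
After line 3 (insert 34 at index 0): lst = [34, 4, 19, 9, 3]

[34, 4, 19, 9, 3]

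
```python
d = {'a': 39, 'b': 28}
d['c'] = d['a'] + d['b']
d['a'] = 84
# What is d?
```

After line 1: d = {'a': 39, 'b': 28}
After line 2 (d['c'] = 39 + 28): d = {'a': 39, 'b': 28, 'c': 67}
After line 3: d = {'a': 84, 'b': 28, 'c': 67}

{'a': 84, 'b': 28, 'c': 67}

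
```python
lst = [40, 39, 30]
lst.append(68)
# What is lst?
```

[40, 39, 30, 68]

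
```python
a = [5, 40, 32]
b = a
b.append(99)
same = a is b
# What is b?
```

After line 1: a = [5, 40, 32]
After line 2 (b = a is an alias, same object): a = [5, 40, 32], b = [5, 40, 32]
After line 3 (b.append mutates the shared list): a = [5, 40, 32, 99], b = [5, 40, 32, 99]
After line 4 (same = a is b; same object -> True): same = True

[5, 40, 32, 99]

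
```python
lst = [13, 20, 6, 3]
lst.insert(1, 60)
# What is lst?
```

[13, 60, 20, 6, 3]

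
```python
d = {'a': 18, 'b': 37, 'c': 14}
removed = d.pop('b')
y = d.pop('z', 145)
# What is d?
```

After line 1: d = {'a': 18, 'b': 37, 'c': 14}
After line 2 (pop 'b' returns 37): d = {'a': 18, 'c': 14}, removed = 37
After line 3 (pop 'z' missing, returns default 145): d = {'a': 18, 'c': 14}, y = 145

{'a': 18, 'c': 14}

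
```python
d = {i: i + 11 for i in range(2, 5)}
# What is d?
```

{2: 13, 3: 14, 4: 15}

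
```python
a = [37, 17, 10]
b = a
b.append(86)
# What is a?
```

After line 1: a = [37, 17, 10]
After line 2 (b = a is an alias, same object): a = [37, 17, 10], b = [37, 17, 10]
After line 3 (b.append mutates the shared list): a = [37, 17, 10, 86], b = [37, 17, 10, 86]

[37, 17, 10, 86]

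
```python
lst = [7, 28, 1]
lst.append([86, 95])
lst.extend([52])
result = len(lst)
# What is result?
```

After line 1: lst = [7, 28, 1]
After line 2 (append adds [86, 95] as single element): lst = [7, 28, 1, [86, 95]]
After line 3 (extend unpacks [52], adds 52): lst = [7, 28, 1, [86, 95], 52]
After line 4: result = len(lst) = 5

5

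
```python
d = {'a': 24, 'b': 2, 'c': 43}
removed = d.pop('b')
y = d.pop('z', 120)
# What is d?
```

After line 1: d = {'a': 24, 'b': 2, 'c': 43}
After line 2 (pop 'b' returns 2): d = {'a': 24, 'c': 43}, removed = 2
After line 3 (pop 'z' missing, returns default 120): d = {'a': 24, 'c': 43}, y = 120

{'a': 24, 'c': 43}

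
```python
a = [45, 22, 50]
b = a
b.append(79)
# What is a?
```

After line 1: a = [45, 22, 50]
After line 2 (b = a is an alias, same object): a = [45, 22, 50], b = [45, 22, 50]
After line 3 (b.append mutates the shared list): a = [45, 22, 50, 79], b = [45, 22, 50, 79]

[45, 22, 50, 79]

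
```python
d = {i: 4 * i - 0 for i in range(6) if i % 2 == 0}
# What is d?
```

{0: 0, 2: 8, 4: 16}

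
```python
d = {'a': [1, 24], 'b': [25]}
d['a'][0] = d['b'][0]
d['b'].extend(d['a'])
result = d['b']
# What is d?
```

After line 1: d = {'a': [1, 24], 'b': [25]}
After line 2 (a[0] = b[0] = 25): d = {'a': [25, 24], 'b': [25]}
After line 3 (b.extend(a) appends [25, 24]): d = {'a': [25, 24], 'b': [25, 25, 24]}
After line 4: result = d['b'] = [25, 25, 24]

{'a': [25, 24], 'b': [25, 25, 24]}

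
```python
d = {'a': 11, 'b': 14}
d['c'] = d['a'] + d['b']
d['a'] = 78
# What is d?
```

After line 1: d = {'a': 11, 'b': 14}
After line 2 (d['c'] = 11 + 14): d = {'a': 11, 'b': 14, 'c': 25}
After line 3: d = {'a': 78, 'b': 14, 'c': 25}

{'a': 78, 'b': 14, 'c': 25}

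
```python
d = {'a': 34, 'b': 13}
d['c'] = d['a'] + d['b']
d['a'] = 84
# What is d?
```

After line 1: d = {'a': 34, 'b': 13}
After line 2 (d['c'] = 34 + 13): d = {'a': 34, 'b': 13, 'c': 47}
After line 3: d = {'a': 84, 'b': 13, 'c': 47}

{'a': 84, 'b': 13, 'c': 47}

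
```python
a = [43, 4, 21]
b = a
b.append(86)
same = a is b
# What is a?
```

After line 1: a = [43, 4, 21]
After line 2 (b = a is an alias, same object): a = [43, 4, 21], b = [43, 4, 21]
After line 3 (b.append mutates the shared list): a = [43, 4, 21, 86], b = [43, 4, 21, 86]
After line 4 (same = a is b; same object -> True): same = True

[43, 4, 21, 86]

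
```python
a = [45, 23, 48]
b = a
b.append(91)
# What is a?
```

After line 1: a = [45, 23, 48]
After line 2 (b = a is an alias, same object): a = [45, 23, 48], b = [45, 23, 48]
After line 3 (b.append mutates the shared list): a = [45, 23, 48, 91], b = [45, 23, 48, 91]

[45, 23, 48, 91]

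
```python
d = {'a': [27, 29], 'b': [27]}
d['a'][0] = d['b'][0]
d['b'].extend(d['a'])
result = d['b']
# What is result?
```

After line 1: d = {'a': [27, 29], 'b': [27]}
After line 2 (a[0] = b[0] = 27): d = {'a': [27, 29], 'b': [27]}
After line 3 (b.extend(a) appends [27, 29]): d = {'a': [27, 29], 'b': [27, 27, 29]}
After line 4: result = d['b'] = [27, 27, 29]

[27, 27, 29]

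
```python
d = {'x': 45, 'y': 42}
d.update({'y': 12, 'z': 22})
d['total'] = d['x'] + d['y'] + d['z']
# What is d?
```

After line 1: d = {'x': 45, 'y': 42}
After line 2 (y overwritten, z added): d = {'x': 45, 'y': 12, 'z': 22}
After line 3 (total = 45 + 12 + 22 = 79): d = {'x': 45, 'y': 12, 'z': 22, 'total': 79}

{'x': 45, 'y': 12, 'z': 22, 'total': 79}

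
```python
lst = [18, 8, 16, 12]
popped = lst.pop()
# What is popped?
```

12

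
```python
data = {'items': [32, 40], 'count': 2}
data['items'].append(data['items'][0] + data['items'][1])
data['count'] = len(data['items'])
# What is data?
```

After line 1: data = {'items': [32, 40], 'count': 2}
After line 2 (append 32 + 40 = 72): data = {'items': [32, 40, 72], 'count': 2}
After line 3 (count = len(items) = 3): data = {'items': [32, 40, 72], 'count': 3}

{'items': [32, 40, 72], 'count': 3}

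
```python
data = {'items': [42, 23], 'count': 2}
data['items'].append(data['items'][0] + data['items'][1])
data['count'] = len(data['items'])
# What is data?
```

After line 1: data = {'items': [42, 23], 'count': 2}
After line 2 (append 42 + 23 = 65): data = {'items': [42, 23, 65], 'count': 2}
After line 3 (count = len(items) = 3): data = {'items': [42, 23, 65], 'count': 3}

{'items': [42, 23, 65], 'count': 3}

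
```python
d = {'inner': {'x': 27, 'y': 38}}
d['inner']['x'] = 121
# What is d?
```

After line 1: d = {'inner': {'x': 27, 'y': 38}}
After line 2 (inner x overwritten): d = {'inner': {'x': 121, 'y': 38}}

{'inner': {'x': 121, 'y': 38}}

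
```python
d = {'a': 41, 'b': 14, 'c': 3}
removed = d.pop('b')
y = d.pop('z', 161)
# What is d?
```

After line 1: d = {'a': 41, 'b': 14, 'c': 3}
After line 2 (pop 'b' returns 14): d = {'a': 41, 'c': 3}, removed = 14
After line 3 (pop 'z' missing, returns default 161): d = {'a': 41, 'c': 3}, y = 161

{'a': 41, 'c': 3}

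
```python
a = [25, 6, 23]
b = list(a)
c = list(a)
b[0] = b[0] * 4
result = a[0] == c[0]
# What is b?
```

After line 1: a = [25, 6, 23]
After line 2 (b = list(a), copy): a = [25, 6, 23], b = [25, 6, 23]
After line 3 (c = list(a) is a copy, new object): c = [25, 6, 23]
After line 4 (b[0] = 25 * 4 = 100; only b mutates (copy)): a = [25, 6, 23], b = [100, 6, 23], c = [25, 6, 23]
After line 5 (a[0] = 25, c[0] = 25; result = True)

[100, 6, 23]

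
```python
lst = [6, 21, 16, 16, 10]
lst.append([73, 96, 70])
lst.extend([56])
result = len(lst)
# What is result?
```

After line 1: lst = [6, 21, 16, 16, 10]
After line 2 (append adds [73, 96, 70] as single element): lst = [6, 21, 16, 16, 10, [73, 96, 70]]
After line 3 (extend unpacks [56], adds 56): lst = [6, 21, 16, 16, 10, [73, 96, 70], 56]
After line 4: result = len(lst) = 7

7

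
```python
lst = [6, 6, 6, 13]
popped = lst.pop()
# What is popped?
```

13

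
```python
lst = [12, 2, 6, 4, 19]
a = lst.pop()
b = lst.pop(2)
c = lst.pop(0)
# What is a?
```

After line 1: lst = [12, 2, 6, 4, 19]
After line 2 (pop() -> a = 19): lst = [12, 2, 6, 4]
After line 3 (pop(2) -> b = 6): lst = [12, 2, 4]
After line 4 (pop(0) -> c = 12): lst = [2, 4]

19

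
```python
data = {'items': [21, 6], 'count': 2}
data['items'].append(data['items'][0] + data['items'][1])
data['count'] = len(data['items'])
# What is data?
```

After line 1: data = {'items': [21, 6], 'count': 2}
After line 2 (append 21 + 6 = 27): data = {'items': [21, 6, 27], 'count': 2}
After line 3 (count = len(items) = 3): data = {'items': [21, 6, 27], 'count': 3}

{'items': [21, 6, 27], 'count': 3}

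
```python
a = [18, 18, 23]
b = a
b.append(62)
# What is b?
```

After line 1: a = [18, 18, 23]
After line 2 (b = a is an alias, same object): a = [18, 18, 23], b = [18, 18, 23]
After line 3 (b.append mutates the shared list): a = [18, 18, 23, 62], b = [18, 18, 23, 62]

[18, 18, 23, 62]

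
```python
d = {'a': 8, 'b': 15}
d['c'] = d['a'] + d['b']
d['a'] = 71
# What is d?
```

After line 1: d = {'a': 8, 'b': 15}
After line 2 (d['c'] = 8 + 15): d = {'a': 8, 'b': 15, 'c': 23}
After line 3: d = {'a': 71, 'b': 15, 'c': 23}

{'a': 71, 'b': 15, 'c': 23}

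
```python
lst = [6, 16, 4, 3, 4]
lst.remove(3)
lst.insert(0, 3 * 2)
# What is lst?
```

After line 1: lst = [6, 16, 4, 3, 4]
After line 2 (remove first 3): lst = [6, 16, 4, 4]
After line 3 (insert 6 at index 0): lst = [6, 6, 16, 4, 4]

[6, 6, 16, 4, 4]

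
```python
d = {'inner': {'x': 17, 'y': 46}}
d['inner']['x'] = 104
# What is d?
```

After line 1: d = {'inner': {'x': 17, 'y': 46}}
After line 2 (inner x overwritten): d = {'inner': {'x': 104, 'y': 46}}

{'inner': {'x': 104, 'y': 46}}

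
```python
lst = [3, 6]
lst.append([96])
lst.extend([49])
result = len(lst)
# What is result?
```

After line 1: lst = [3, 6]
After line 2 (append adds [96] as single element): lst = [3, 6, [96]]
After line 3 (extend unpacks [49], adds 49): lst = [3, 6, [96], 49]
After line 4: result = len(lst) = 4

4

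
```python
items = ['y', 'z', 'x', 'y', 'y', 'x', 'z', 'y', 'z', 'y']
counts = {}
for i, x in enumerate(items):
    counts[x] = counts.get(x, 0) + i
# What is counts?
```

Initial: counts = {}, items = ['y', 'z', 'x', 'y', 'y', 'x', 'z', 'y', 'z', 'y']
i=0, x='y': counts = {'y': 0}
i=1, x='z': counts = {'y': 0, 'z': 1}
i=2, x='x': counts = {'y': 0, 'z': 1, 'x': 2}
i=3, x='y': counts = {'y': 3, 'z': 1, 'x': 2}
i=4, x='y': counts = {'y': 7, 'z': 1, 'x': 2}
i=5, x='x': counts = {'y': 7, 'z': 1, 'x': 7}
i=6, x='z': counts = {'y': 7, 'z': 7, 'x': 7}
i=7, x='y': counts = {'y': 14, 'z': 7, 'x': 7}
i=8, x='z': counts = {'y': 14, 'z': 15, 'x': 7}
i=9, x='y': counts = {'y': 23, 'z': 15, 'x': 7}

{'y': 23, 'z': 15, 'x': 7}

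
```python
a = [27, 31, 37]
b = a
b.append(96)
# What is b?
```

After line 1: a = [27, 31, 37]
After line 2 (b = a is an alias, same object): a = [27, 31, 37], b = [27, 31, 37]
After line 3 (b.append mutates the shared list): a = [27, 31, 37, 96], b = [27, 31, 37, 96]

[27, 31, 37, 96]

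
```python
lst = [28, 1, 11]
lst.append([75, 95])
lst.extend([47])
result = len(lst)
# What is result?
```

After line 1: lst = [28, 1, 11]
After line 2 (append adds [75, 95] as single element): lst = [28, 1, 11, [75, 95]]
After line 3 (extend unpacks [47], adds 47): lst = [28, 1, 11, [75, 95], 47]
After line 4: result = len(lst) = 5

5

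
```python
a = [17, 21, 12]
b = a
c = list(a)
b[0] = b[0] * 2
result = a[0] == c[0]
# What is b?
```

After line 1: a = [17, 21, 12]
After line 2 (b = a, alias): a = [17, 21, 12], b = [17, 21, 12]
After line 3 (c = list(a) is a copy, new object): c = [17, 21, 12]
After line 4 (b[0] = 17 * 2 = 34; mutates shared a/b): a = b = [34, 21, 12], c = [17, 21, 12]
After line 5 (a[0] = 34, c[0] = 17; result = False)

[34, 21, 12]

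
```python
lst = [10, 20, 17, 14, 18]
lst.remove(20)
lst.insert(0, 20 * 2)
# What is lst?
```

After line 1: lst = [10, 20, 17, 14, 18]
After line 2 (remove first 20): lst = [10, 17, 14, 18]
After line 3 (insert 40 at index 0): lst = [40, 10, 17, 14, 18]

[40, 10, 17, 14, 18]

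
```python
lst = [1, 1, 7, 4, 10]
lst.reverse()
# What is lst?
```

[10, 4, 7, 1, 1]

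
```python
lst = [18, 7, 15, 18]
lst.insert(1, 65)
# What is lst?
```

[18, 65, 7, 15, 18]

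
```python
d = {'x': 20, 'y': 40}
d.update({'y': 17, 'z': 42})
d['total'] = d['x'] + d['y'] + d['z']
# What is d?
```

After line 1: d = {'x': 20, 'y': 40}
After line 2 (y overwritten, z added): d = {'x': 20, 'y': 17, 'z': 42}
After line 3 (total = 20 + 17 + 42 = 79): d = {'x': 20, 'y': 17, 'z': 42, 'total': 79}

{'x': 20, 'y': 17, 'z': 42, 'total': 79}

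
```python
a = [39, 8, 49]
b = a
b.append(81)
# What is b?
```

After line 1: a = [39, 8, 49]
After line 2 (b = a is an alias, same object): a = [39, 8, 49], b = [39, 8, 49]
After line 3 (b.append mutates the shared list): a = [39, 8, 49, 81], b = [39, 8, 49, 81]

[39, 8, 49, 81]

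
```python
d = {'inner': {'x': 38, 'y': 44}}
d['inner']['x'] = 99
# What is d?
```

After line 1: d = {'inner': {'x': 38, 'y': 44}}
After line 2 (inner x overwritten): d = {'inner': {'x': 99, 'y': 44}}

{'inner': {'x': 99, 'y': 44}}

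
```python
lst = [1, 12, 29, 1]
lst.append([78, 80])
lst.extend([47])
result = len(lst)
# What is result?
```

After line 1: lst = [1, 12, 29, 1]
After line 2 (append adds [78, 80] as single element): lst = [1, 12, 29, 1, [78, 80]]
After line 3 (extend unpacks [47], adds 47): lst = [1, 12, 29, 1, [78, 80], 47]
After line 4: result = len(lst) = 6

6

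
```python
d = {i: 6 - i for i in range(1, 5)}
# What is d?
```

{1: 5, 2: 4, 3: 3, 4: 2}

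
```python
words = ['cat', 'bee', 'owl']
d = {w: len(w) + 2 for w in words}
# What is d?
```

{'cat': 5, 'bee': 5, 'owl': 5}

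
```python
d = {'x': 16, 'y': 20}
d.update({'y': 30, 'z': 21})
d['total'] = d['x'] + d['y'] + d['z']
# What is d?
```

After line 1: d = {'x': 16, 'y': 20}
After line 2 (y overwritten, z added): d = {'x': 16, 'y': 30, 'z': 21}
After line 3 (total = 16 + 30 + 21 = 67): d = {'x': 16, 'y': 30, 'z': 21, 'total': 67}

{'x': 16, 'y': 30, 'z': 21, 'total': 67}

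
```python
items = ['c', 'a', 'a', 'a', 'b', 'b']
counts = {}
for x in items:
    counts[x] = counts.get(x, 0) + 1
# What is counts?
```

Initial: counts = {}, items = ['c', 'a', 'a', 'a', 'b', 'b']
See 'c': counts = {'c': 1}
See 'a': counts = {'c': 1, 'a': 1}
See 'a': counts = {'c': 1, 'a': 2}
See 'a': counts = {'c': 1, 'a': 3}
See 'b': counts = {'c': 1, 'a': 3, 'b': 1}
See 'b': counts = {'c': 1, 'a': 3, 'b': 2}

{'c': 1, 'a': 3, 'b': 2}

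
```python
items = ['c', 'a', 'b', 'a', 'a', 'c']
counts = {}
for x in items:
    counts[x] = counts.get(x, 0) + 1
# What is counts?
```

Initial: counts = {}, items = ['c', 'a', 'b', 'a', 'a', 'c']
See 'c': counts = {'c': 1}
See 'a': counts = {'c': 1, 'a': 1}
See 'b': counts = {'c': 1, 'a': 1, 'b': 1}
See 'a': counts = {'c': 1, 'a': 2, 'b': 1}
See 'a': counts = {'c': 1, 'a': 3, 'b': 1}
See 'c': counts = {'c': 2, 'a': 3, 'b': 1}

{'c': 2, 'a': 3, 'b': 1}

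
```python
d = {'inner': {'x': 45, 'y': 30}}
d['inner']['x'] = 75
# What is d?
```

After line 1: d = {'inner': {'x': 45, 'y': 30}}
After line 2 (inner x overwritten): d = {'inner': {'x': 75, 'y': 30}}

{'inner': {'x': 75, 'y': 30}}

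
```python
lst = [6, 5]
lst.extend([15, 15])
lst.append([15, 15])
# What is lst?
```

After line 1: lst = [6, 5]
After line 2 (extend unpacks [15, 15]): lst = [6, 5, 15, 15]
After line 3 (append adds [15, 15] as single element): lst = [6, 5, 15, 15, [15, 15]]

[6, 5, 15, 15, [15, 15]]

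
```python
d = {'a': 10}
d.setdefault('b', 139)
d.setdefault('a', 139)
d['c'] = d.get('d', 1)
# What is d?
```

After line 1: d = {'a': 10}
After line 2 (setdefault adds 'b'=139): d = {'a': 10, 'b': 139}
After line 3 (setdefault 'a' no-op, already exists): d = {'a': 10, 'b': 139}
After line 4 (get('d', 1) returns default since 'd' not in d): d = {'a': 10, 'b': 139, 'c': 1}

{'a': 10, 'b': 139, 'c': 1}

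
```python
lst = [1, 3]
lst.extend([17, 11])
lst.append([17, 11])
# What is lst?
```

After line 1: lst = [1, 3]
After line 2 (extend unpacks [17, 11]): lst = [1, 3, 17, 11]
After line 3 (append adds [17, 11] as single element): lst = [1, 3, 17, 11, [17, 11]]

[1, 3, 17, 11, [17, 11]]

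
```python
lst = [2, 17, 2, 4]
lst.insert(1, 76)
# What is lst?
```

[2, 76, 17, 2, 4]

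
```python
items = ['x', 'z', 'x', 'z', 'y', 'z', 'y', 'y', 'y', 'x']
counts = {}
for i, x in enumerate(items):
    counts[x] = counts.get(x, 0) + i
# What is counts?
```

Initial: counts = {}, items = ['x', 'z', 'x', 'z', 'y', 'z', 'y', 'y', 'y', 'x']
i=0, x='x': counts = {'x': 0}
i=1, x='z': counts = {'x': 0, 'z': 1}
i=2, x='x': counts = {'x': 2, 'z': 1}
i=3, x='z': counts = {'x': 2, 'z': 4}
i=4, x='y': counts = {'x': 2, 'z': 4, 'y': 4}
i=5, x='z': counts = {'x': 2, 'z': 9, 'y': 4}
i=6, x='y': counts = {'x': 2, 'z': 9, 'y': 10}
i=7, x='y': counts = {'x': 2, 'z': 9, 'y': 17}
i=8, x='y': counts = {'x': 2, 'z': 9, 'y': 25}
i=9, x='x': counts = {'x': 11, 'z': 9, 'y': 25}

{'x': 11, 'z': 9, 'y': 25}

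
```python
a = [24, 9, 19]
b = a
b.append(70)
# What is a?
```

After line 1: a = [24, 9, 19]
After line 2 (b = a is an alias, same object): a = [24, 9, 19], b = [24, 9, 19]
After line 3 (b.append mutates the shared list): a = [24, 9, 19, 70], b = [24, 9, 19, 70]

[24, 9, 19, 70]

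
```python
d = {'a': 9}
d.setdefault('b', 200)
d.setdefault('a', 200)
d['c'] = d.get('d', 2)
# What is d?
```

After line 1: d = {'a': 9}
After line 2 (setdefault adds 'b'=200): d = {'a': 9, 'b': 200}
After line 3 (setdefault 'a' no-op, already exists): d = {'a': 9, 'b': 200}
After line 4 (get('d', 2) returns default since 'd' not in d): d = {'a': 9, 'b': 200, 'c': 2}

{'a': 9, 'b': 200, 'c': 2}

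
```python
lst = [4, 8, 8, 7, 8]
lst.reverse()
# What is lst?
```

[8, 7, 8, 8, 4]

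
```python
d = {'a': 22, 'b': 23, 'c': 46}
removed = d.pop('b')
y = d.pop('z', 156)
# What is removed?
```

After line 1: d = {'a': 22, 'b': 23, 'c': 46}
After line 2 (pop 'b' returns 23): d = {'a': 22, 'c': 46}, removed = 23
After line 3 (pop 'z' missing, returns default 156): d = {'a': 22, 'c': 46}, y = 156

23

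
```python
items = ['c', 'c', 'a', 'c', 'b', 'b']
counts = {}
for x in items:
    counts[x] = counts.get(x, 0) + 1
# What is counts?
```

Initial: counts = {}, items = ['c', 'c', 'a', 'c', 'b', 'b']
See 'c': counts = {'c': 1}
See 'c': counts = {'c': 2}
See 'a': counts = {'c': 2, 'a': 1}
See 'c': counts = {'c': 3, 'a': 1}
See 'b': counts = {'c': 3, 'a': 1, 'b': 1}
See 'b': counts = {'c': 3, 'a': 1, 'b': 2}

{'c': 3, 'a': 1, 'b': 2}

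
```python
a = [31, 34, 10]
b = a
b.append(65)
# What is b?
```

After line 1: a = [31, 34, 10]
After line 2 (b = a is an alias, same object): a = [31, 34, 10], b = [31, 34, 10]
After line 3 (b.append mutates the shared list): a = [31, 34, 10, 65], b = [31, 34, 10, 65]

[31, 34, 10, 65]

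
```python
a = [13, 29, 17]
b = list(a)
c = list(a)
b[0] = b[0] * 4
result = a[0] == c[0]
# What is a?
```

After line 1: a = [13, 29, 17]
After line 2 (b = list(a), copy): a = [13, 29, 17], b = [13, 29, 17]
After line 3 (c = list(a) is a copy, new object): c = [13, 29, 17]
After line 4 (b[0] = 13 * 4 = 52; only b mutates (copy)): a = [13, 29, 17], b = [52, 29, 17], c = [13, 29, 17]
After line 5 (a[0] = 13, c[0] = 13; result = True)

[13, 29, 17]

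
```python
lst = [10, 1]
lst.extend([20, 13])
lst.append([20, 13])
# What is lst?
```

After line 1: lst = [10, 1]
After line 2 (extend unpacks [20, 13]): lst = [10, 1, 20, 13]
After line 3 (append adds [20, 13] as single element): lst = [10, 1, 20, 13, [20, 13]]

[10, 1, 20, 13, [20, 13]]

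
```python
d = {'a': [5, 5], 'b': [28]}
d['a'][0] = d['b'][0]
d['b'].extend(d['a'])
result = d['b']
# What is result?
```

After line 1: d = {'a': [5, 5], 'b': [28]}
After line 2 (a[0] = b[0] = 28): d = {'a': [28, 5], 'b': [28]}
After line 3 (b.extend(a) appends [28, 5]): d = {'a': [28, 5], 'b': [28, 28, 5]}
After line 4: result = d['b'] = [28, 28, 5]

[28, 28, 5]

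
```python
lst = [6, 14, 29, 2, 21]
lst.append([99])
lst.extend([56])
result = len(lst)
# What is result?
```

After line 1: lst = [6, 14, 29, 2, 21]
After line 2 (append adds [99] as single element): lst = [6, 14, 29, 2, 21, [99]]
After line 3 (extend unpacks [56], adds 56): lst = [6, 14, 29, 2, 21, [99], 56]
After line 4: result = len(lst) = 7

7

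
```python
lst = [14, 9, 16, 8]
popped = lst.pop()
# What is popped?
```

8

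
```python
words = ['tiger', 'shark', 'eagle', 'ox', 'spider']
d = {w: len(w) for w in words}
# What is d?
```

{'tiger': 5, 'shark': 5, 'eagle': 5, 'ox': 2, 'spider': 6}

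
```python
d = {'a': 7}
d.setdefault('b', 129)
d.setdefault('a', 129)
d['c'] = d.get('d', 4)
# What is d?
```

After line 1: d = {'a': 7}
After line 2 (setdefault adds 'b'=129): d = {'a': 7, 'b': 129}
After line 3 (setdefault 'a' no-op, already exists): d = {'a': 7, 'b': 129}
After line 4 (get('d', 4) returns default since 'd' not in d): d = {'a': 7, 'b': 129, 'c': 4}

{'a': 7, 'b': 129, 'c': 4}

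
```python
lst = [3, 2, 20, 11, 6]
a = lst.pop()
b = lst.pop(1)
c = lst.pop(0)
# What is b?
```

After line 1: lst = [3, 2, 20, 11, 6]
After line 2 (pop() -> a = 6): lst = [3, 2, 20, 11]
After line 3 (pop(1) -> b = 2): lst = [3, 20, 11]
After line 4 (pop(0) -> c = 3): lst = [20, 11]

2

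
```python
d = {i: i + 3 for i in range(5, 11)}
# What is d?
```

{5: 8, 6: 9, 7: 10, 8: 11, 9: 12, 10: 13}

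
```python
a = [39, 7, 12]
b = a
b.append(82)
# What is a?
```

After line 1: a = [39, 7, 12]
After line 2 (b = a is an alias, same object): a = [39, 7, 12], b = [39, 7, 12]
After line 3 (b.append mutates the shared list): a = [39, 7, 12, 82], b = [39, 7, 12, 82]

[39, 7, 12, 82]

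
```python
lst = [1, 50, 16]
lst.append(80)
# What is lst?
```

[1, 50, 16, 80]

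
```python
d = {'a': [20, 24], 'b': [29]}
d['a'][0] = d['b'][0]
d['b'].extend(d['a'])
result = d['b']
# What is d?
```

After line 1: d = {'a': [20, 24], 'b': [29]}
After line 2 (a[0] = b[0] = 29): d = {'a': [29, 24], 'b': [29]}
After line 3 (b.extend(a) appends [29, 24]): d = {'a': [29, 24], 'b': [29, 29, 24]}
After line 4: result = d['b'] = [29, 29, 24]

{'a': [29, 24], 'b': [29, 29, 24]}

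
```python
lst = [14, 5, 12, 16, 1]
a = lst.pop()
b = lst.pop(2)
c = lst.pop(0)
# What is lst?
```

After line 1: lst = [14, 5, 12, 16, 1]
After line 2 (pop() -> a = 1): lst = [14, 5, 12, 16]
After line 3 (pop(2) -> b = 12): lst = [14, 5, 16]
After line 4 (pop(0) -> c = 14): lst = [5, 16]

[5, 16]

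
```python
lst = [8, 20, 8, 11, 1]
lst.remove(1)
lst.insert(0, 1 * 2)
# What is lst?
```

After line 1: lst = [8, 20, 8, 11, 1]
After line 2 (remove first 1): lst = [8, 20, 8, 11]
After line 3 (insert 2 at index 0): lst = [2, 8, 20, 8, 11]

[2, 8, 20, 8, 11]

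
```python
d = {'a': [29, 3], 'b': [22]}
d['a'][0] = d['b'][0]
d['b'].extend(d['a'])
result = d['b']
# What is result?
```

After line 1: d = {'a': [29, 3], 'b': [22]}
After line 2 (a[0] = b[0] = 22): d = {'a': [22, 3], 'b': [22]}
After line 3 (b.extend(a) appends [22, 3]): d = {'a': [22, 3], 'b': [22, 22, 3]}
After line 4: result = d['b'] = [22, 22, 3]

[22, 22, 3]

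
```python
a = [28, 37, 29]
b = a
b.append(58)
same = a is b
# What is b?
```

After line 1: a = [28, 37, 29]
After line 2 (b = a is an alias, same object): a = [28, 37, 29], b = [28, 37, 29]
After line 3 (b.append mutates the shared list): a = [28, 37, 29, 58], b = [28, 37, 29, 58]
After line 4 (same = a is b; same object -> True): same = True

[28, 37, 29, 58]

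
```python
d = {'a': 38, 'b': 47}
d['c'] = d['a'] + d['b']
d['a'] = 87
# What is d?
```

After line 1: d = {'a': 38, 'b': 47}
After line 2 (d['c'] = 38 + 47): d = {'a': 38, 'b': 47, 'c': 85}
After line 3: d = {'a': 87, 'b': 47, 'c': 85}

{'a': 87, 'b': 47, 'c': 85}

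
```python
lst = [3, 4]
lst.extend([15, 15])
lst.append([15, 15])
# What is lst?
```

After line 1: lst = [3, 4]
After line 2 (extend unpacks [15, 15]): lst = [3, 4, 15, 15]
After line 3 (append adds [15, 15] as single element): lst = [3, 4, 15, 15, [15, 15]]

[3, 4, 15, 15, [15, 15]]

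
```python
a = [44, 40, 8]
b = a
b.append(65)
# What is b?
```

After line 1: a = [44, 40, 8]
After line 2 (b = a is an alias, same object): a = [44, 40, 8], b = [44, 40, 8]
After line 3 (b.append mutates the shared list): a = [44, 40, 8, 65], b = [44, 40, 8, 65]

[44, 40, 8, 65]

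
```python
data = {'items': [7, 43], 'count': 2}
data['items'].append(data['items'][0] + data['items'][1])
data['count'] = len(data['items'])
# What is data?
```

After line 1: data = {'items': [7, 43], 'count': 2}
After line 2 (append 7 + 43 = 50): data = {'items': [7, 43, 50], 'count': 2}
After line 3 (count = len(items) = 3): data = {'items': [7, 43, 50], 'count': 3}

{'items': [7, 43, 50], 'count': 3}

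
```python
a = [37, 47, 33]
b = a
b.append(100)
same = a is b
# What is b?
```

After line 1: a = [37, 47, 33]
After line 2 (b = a is an alias, same object): a = [37, 47, 33], b = [37, 47, 33]
After line 3 (b.append mutates the shared list): a = [37, 47, 33, 100], b = [37, 47, 33, 100]
After line 4 (same = a is b; same object -> True): same = True

[37, 47, 33, 100]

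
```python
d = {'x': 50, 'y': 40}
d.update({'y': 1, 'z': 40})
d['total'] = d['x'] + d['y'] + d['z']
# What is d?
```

After line 1: d = {'x': 50, 'y': 40}
After line 2 (y overwritten, z added): d = {'x': 50, 'y': 1, 'z': 40}
After line 3 (total = 50 + 1 + 40 = 91): d = {'x': 50, 'y': 1, 'z': 40, 'total': 91}

{'x': 50, 'y': 1, 'z': 40, 'total': 91}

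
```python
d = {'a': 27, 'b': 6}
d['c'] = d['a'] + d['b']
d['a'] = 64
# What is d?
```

After line 1: d = {'a': 27, 'b': 6}
After line 2 (d['c'] = 27 + 6): d = {'a': 27, 'b': 6, 'c': 33}
After line 3: d = {'a': 64, 'b': 6, 'c': 33}

{'a': 64, 'b': 6, 'c': 33}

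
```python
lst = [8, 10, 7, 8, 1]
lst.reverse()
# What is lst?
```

[1, 8, 7, 10, 8]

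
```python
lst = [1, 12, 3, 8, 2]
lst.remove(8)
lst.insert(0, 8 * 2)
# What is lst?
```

After line 1: lst = [1, 12, 3, 8, 2]
After line 2 (remove first 8): lst = [1, 12, 3, 2]
After line 3 (insert 16 at index 0): lst = [16, 1, 12, 3, 2]

[16, 1, 12, 3, 2]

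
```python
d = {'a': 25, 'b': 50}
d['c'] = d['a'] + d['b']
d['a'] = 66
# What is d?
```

After line 1: d = {'a': 25, 'b': 50}
After line 2 (d['c'] = 25 + 50): d = {'a': 25, 'b': 50, 'c': 75}
After line 3: d = {'a': 66, 'b': 50, 'c': 75}

{'a': 66, 'b': 50, 'c': 75}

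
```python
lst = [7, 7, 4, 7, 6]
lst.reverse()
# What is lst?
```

[6, 7, 4, 7, 7]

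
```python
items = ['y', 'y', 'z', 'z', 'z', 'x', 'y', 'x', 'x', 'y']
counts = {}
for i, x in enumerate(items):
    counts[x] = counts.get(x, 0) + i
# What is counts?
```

Initial: counts = {}, items = ['y', 'y', 'z', 'z', 'z', 'x', 'y', 'x', 'x', 'y']
i=0, x='y': counts = {'y': 0}
i=1, x='y': counts = {'y': 1}
i=2, x='z': counts = {'y': 1, 'z': 2}
i=3, x='z': counts = {'y': 1, 'z': 5}
i=4, x='z': counts = {'y': 1, 'z': 9}
i=5, x='x': counts = {'y': 1, 'z': 9, 'x': 5}
i=6, x='y': counts = {'y': 7, 'z': 9, 'x': 5}
i=7, x='x': counts = {'y': 7, 'z': 9, 'x': 12}
i=8, x='x': counts = {'y': 7, 'z': 9, 'x': 20}
i=9, x='y': counts = {'y': 16, 'z': 9, 'x': 20}

{'y': 16, 'z': 9, 'x': 20}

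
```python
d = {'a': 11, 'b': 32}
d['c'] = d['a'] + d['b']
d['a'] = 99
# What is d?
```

After line 1: d = {'a': 11, 'b': 32}
After line 2 (d['c'] = 11 + 32): d = {'a': 11, 'b': 32, 'c': 43}
After line 3: d = {'a': 99, 'b': 32, 'c': 43}

{'a': 99, 'b': 32, 'c': 43}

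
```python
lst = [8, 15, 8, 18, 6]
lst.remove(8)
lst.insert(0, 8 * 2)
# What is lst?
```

After line 1: lst = [8, 15, 8, 18, 6]
After line 2 (remove first 8): lst = [15, 8, 18, 6]
After line 3 (insert 16 at index 0): lst = [16, 15, 8, 18, 6]

[16, 15, 8, 18, 6]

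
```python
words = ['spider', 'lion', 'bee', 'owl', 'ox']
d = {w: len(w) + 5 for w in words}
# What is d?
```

{'spider': 11, 'lion': 9, 'bee': 8, 'owl': 8, 'ox': 7}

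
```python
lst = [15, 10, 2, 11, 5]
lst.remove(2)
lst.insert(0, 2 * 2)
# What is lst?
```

After line 1: lst = [15, 10, 2, 11, 5]
After line 2 (remove first 2): lst = [15, 10, 11, 5]
After line 3 (insert 4 at index 0): lst = [4, 15, 10, 11, 5]

[4, 15, 10, 11, 5]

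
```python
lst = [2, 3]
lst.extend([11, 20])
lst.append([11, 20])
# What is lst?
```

After line 1: lst = [2, 3]
After line 2 (extend unpacks [11, 20]): lst = [2, 3, 11, 20]
After line 3 (append adds [11, 20] as single element): lst = [2, 3, 11, 20, [11, 20]]

[2, 3, 11, 20, [11, 20]]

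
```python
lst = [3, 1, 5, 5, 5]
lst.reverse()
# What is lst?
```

[5, 5, 5, 1, 3]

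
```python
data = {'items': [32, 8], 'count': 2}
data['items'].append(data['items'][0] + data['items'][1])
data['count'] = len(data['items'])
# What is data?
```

After line 1: data = {'items': [32, 8], 'count': 2}
After line 2 (append 32 + 8 = 40): data = {'items': [32, 8, 40], 'count': 2}
After line 3 (count = len(items) = 3): data = {'items': [32, 8, 40], 'count': 3}

{'items': [32, 8, 40], 'count': 3}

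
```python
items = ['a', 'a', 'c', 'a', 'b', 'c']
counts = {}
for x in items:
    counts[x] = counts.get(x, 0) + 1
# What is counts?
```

Initial: counts = {}, items = ['a', 'a', 'c', 'a', 'b', 'c']
See 'a': counts = {'a': 1}
See 'a': counts = {'a': 2}
See 'c': counts = {'a': 2, 'c': 1}
See 'a': counts = {'a': 3, 'c': 1}
See 'b': counts = {'a': 3, 'c': 1, 'b': 1}
See 'c': counts = {'a': 3, 'c': 2, 'b': 1}

{'a': 3, 'c': 2, 'b': 1}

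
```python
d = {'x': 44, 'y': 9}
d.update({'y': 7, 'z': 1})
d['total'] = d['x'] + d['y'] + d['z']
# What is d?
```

After line 1: d = {'x': 44, 'y': 9}
After line 2 (y overwritten, z added): d = {'x': 44, 'y': 7, 'z': 1}
After line 3 (total = 44 + 7 + 1 = 52): d = {'x': 44, 'y': 7, 'z': 1, 'total': 52}

{'x': 44, 'y': 7, 'z': 1, 'total': 52}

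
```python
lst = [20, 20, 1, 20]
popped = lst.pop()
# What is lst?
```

[20, 20, 1]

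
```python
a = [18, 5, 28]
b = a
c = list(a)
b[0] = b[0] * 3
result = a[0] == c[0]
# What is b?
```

After line 1: a = [18, 5, 28]
After line 2 (b = a, alias): a = [18, 5, 28], b = [18, 5, 28]
After line 3 (c = list(a) is a copy, new object): c = [18, 5, 28]
After line 4 (b[0] = 18 * 3 = 54; mutates shared a/b): a = b = [54, 5, 28], c = [18, 5, 28]
After line 5 (a[0] = 54, c[0] = 18; result = False)

[54, 5, 28]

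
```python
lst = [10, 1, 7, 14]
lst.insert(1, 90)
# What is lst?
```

[10, 90, 1, 7, 14]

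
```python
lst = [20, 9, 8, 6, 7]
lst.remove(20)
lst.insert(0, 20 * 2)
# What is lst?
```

After line 1: lst = [20, 9, 8, 6, 7]
After line 2 (remove first 20): lst = [9, 8, 6, 7]
After line 3 (insert 40 at index 0): lst = [40, 9, 8, 6, 7]

[40, 9, 8, 6, 7]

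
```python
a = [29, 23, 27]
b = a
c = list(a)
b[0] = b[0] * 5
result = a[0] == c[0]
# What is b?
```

After line 1: a = [29, 23, 27]
After line 2 (b = a, alias): a = [29, 23, 27], b = [29, 23, 27]
After line 3 (c = list(a) is a copy, new object): c = [29, 23, 27]
After line 4 (b[0] = 29 * 5 = 145; mutates shared a/b): a = b = [145, 23, 27], c = [29, 23, 27]
After line 5 (a[0] = 145, c[0] = 29; result = False)

[145, 23, 27]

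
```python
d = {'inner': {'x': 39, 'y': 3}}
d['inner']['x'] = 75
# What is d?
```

After line 1: d = {'inner': {'x': 39, 'y': 3}}
After line 2 (inner x overwritten): d = {'inner': {'x': 75, 'y': 3}}

{'inner': {'x': 75, 'y': 3}}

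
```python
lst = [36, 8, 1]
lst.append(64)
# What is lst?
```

[36, 8, 1, 64]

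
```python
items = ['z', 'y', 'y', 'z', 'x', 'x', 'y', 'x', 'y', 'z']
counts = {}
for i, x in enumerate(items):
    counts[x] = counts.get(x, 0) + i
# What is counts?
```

Initial: counts = {}, items = ['z', 'y', 'y', 'z', 'x', 'x', 'y', 'x', 'y', 'z']
i=0, x='z': counts = {'z': 0}
i=1, x='y': counts = {'z': 0, 'y': 1}
i=2, x='y': counts = {'z': 0, 'y': 3}
i=3, x='z': counts = {'z': 3, 'y': 3}
i=4, x='x': counts = {'z': 3, 'y': 3, 'x': 4}
i=5, x='x': counts = {'z': 3, 'y': 3, 'x': 9}
i=6, x='y': counts = {'z': 3, 'y': 9, 'x': 9}
i=7, x='x': counts = {'z': 3, 'y': 9, 'x': 16}
i=8, x='y': counts = {'z': 3, 'y': 17, 'x': 16}
i=9, x='z': counts = {'z': 12, 'y': 17, 'x': 16}

{'z': 12, 'y': 17, 'x': 16}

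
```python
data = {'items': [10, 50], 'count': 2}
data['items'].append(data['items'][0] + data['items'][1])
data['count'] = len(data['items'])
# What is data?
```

After line 1: data = {'items': [10, 50], 'count': 2}
After line 2 (append 10 + 50 = 60): data = {'items': [10, 50, 60], 'count': 2}
After line 3 (count = len(items) = 3): data = {'items': [10, 50, 60], 'count': 3}

{'items': [10, 50, 60], 'count': 3}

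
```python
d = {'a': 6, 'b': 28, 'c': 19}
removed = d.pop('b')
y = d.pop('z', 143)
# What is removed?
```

After line 1: d = {'a': 6, 'b': 28, 'c': 19}
After line 2 (pop 'b' returns 28): d = {'a': 6, 'c': 19}, removed = 28
After line 3 (pop 'z' missing, returns default 143): d = {'a': 6, 'c': 19}, y = 143

28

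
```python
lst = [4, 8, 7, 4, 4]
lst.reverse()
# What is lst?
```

[4, 4, 7, 8, 4]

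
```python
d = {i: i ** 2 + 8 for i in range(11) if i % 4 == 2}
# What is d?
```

{2: 12, 6: 44, 10: 108}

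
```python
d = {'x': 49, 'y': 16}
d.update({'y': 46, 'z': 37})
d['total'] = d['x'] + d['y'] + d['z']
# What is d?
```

After line 1: d = {'x': 49, 'y': 16}
After line 2 (y overwritten, z added): d = {'x': 49, 'y': 46, 'z': 37}
After line 3 (total = 49 + 46 + 37 = 132): d = {'x': 49, 'y': 46, 'z': 37, 'total': 132}

{'x': 49, 'y': 46, 'z': 37, 'total': 132}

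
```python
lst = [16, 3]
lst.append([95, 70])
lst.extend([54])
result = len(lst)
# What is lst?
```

After line 1: lst = [16, 3]
After line 2 (append adds [95, 70] as single element): lst = [16, 3, [95, 70]]
After line 3 (extend unpacks [54], adds 54): lst = [16, 3, [95, 70], 54]
After line 4: result = len(lst) = 4

[16, 3, [95, 70], 54]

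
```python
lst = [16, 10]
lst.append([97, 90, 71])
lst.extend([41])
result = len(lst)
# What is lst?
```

After line 1: lst = [16, 10]
After line 2 (append adds [97, 90, 71] as single element): lst = [16, 10, [97, 90, 71]]
After line 3 (extend unpacks [41], adds 41): lst = [16, 10, [97, 90, 71], 41]
After line 4: result = len(lst) = 4

[16, 10, [97, 90, 71], 41]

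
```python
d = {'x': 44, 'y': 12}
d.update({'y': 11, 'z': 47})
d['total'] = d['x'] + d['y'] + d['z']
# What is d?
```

After line 1: d = {'x': 44, 'y': 12}
After line 2 (y overwritten, z added): d = {'x': 44, 'y': 11, 'z': 47}
After line 3 (total = 44 + 11 + 47 = 102): d = {'x': 44, 'y': 11, 'z': 47, 'total': 102}

{'x': 44, 'y': 11, 'z': 47, 'total': 102}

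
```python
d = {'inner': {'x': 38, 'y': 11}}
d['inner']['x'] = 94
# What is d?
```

After line 1: d = {'inner': {'x': 38, 'y': 11}}
After line 2 (inner x overwritten): d = {'inner': {'x': 94, 'y': 11}}

{'inner': {'x': 94, 'y': 11}}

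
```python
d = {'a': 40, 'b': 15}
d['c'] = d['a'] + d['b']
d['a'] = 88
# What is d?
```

After line 1: d = {'a': 40, 'b': 15}
After line 2 (d['c'] = 40 + 15): d = {'a': 40, 'b': 15, 'c': 55}
After line 3: d = {'a': 88, 'b': 15, 'c': 55}

{'a': 88, 'b': 15, 'c': 55}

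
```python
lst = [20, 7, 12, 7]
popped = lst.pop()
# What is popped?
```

7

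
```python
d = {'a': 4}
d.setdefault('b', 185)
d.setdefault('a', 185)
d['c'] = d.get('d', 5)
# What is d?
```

After line 1: d = {'a': 4}
After line 2 (setdefault adds 'b'=185): d = {'a': 4, 'b': 185}
After line 3 (setdefault 'a' no-op, already exists): d = {'a': 4, 'b': 185}
After line 4 (get('d', 5) returns default since 'd' not in d): d = {'a': 4, 'b': 185, 'c': 5}

{'a': 4, 'b': 185, 'c': 5}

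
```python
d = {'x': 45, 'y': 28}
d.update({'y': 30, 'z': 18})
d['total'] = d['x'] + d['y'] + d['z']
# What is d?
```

After line 1: d = {'x': 45, 'y': 28}
After line 2 (y overwritten, z added): d = {'x': 45, 'y': 30, 'z': 18}
After line 3 (total = 45 + 30 + 18 = 93): d = {'x': 45, 'y': 30, 'z': 18, 'total': 93}

{'x': 45, 'y': 30, 'z': 18, 'total': 93}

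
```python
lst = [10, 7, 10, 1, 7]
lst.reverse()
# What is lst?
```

[7, 1, 10, 7, 10]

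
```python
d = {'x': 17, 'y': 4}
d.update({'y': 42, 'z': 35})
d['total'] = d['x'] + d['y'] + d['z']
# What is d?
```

After line 1: d = {'x': 17, 'y': 4}
After line 2 (y overwritten, z added): d = {'x': 17, 'y': 42, 'z': 35}
After line 3 (total = 17 + 42 + 35 = 94): d = {'x': 17, 'y': 42, 'z': 35, 'total': 94}

{'x': 17, 'y': 42, 'z': 35, 'total': 94}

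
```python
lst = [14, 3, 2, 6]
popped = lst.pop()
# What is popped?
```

6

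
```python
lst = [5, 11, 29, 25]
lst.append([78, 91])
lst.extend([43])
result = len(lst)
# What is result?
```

After line 1: lst = [5, 11, 29, 25]
After line 2 (append adds [78, 91] as single element): lst = [5, 11, 29, 25, [78, 91]]
After line 3 (extend unpacks [43], adds 43): lst = [5, 11, 29, 25, [78, 91], 43]
After line 4: result = len(lst) = 6

6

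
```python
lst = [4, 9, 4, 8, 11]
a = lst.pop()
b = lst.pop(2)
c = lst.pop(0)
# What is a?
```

After line 1: lst = [4, 9, 4, 8, 11]
After line 2 (pop() -> a = 11): lst = [4, 9, 4, 8]
After line 3 (pop(2) -> b = 4): lst = [4, 9, 8]
After line 4 (pop(0) -> c = 4): lst = [9, 8]

11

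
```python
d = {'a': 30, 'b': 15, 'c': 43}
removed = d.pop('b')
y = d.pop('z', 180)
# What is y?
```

After line 1: d = {'a': 30, 'b': 15, 'c': 43}
After line 2 (pop 'b' returns 15): d = {'a': 30, 'c': 43}, removed = 15
After line 3 (pop 'z' missing, returns default 180): d = {'a': 30, 'c': 43}, y = 180

180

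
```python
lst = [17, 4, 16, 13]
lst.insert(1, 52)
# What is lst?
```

[17, 52, 4, 16, 13]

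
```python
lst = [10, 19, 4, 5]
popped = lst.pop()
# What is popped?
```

5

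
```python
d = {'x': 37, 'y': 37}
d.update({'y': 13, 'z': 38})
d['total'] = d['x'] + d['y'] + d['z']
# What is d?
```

After line 1: d = {'x': 37, 'y': 37}
After line 2 (y overwritten, z added): d = {'x': 37, 'y': 13, 'z': 38}
After line 3 (total = 37 + 13 + 38 = 88): d = {'x': 37, 'y': 13, 'z': 38, 'total': 88}

{'x': 37, 'y': 13, 'z': 38, 'total': 88}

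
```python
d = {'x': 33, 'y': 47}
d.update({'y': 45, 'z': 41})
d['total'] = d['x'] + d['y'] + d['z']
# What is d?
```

After line 1: d = {'x': 33, 'y': 47}
After line 2 (y overwritten, z added): d = {'x': 33, 'y': 45, 'z': 41}
After line 3 (total = 33 + 45 + 41 = 119): d = {'x': 33, 'y': 45, 'z': 41, 'total': 119}

{'x': 33, 'y': 45, 'z': 41, 'total': 119}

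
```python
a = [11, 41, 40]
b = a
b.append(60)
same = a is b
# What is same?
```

After line 1: a = [11, 41, 40]
After line 2 (b = a is an alias, same object): a = [11, 41, 40], b = [11, 41, 40]
After line 3 (b.append mutates the shared list): a = [11, 41, 40, 60], b = [11, 41, 40, 60]
After line 4 (same = a is b; same object -> True): same = True

True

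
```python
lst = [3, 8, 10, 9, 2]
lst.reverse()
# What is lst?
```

[2, 9, 10, 8, 3]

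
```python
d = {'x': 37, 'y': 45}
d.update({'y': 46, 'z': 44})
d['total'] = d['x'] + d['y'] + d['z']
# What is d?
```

After line 1: d = {'x': 37, 'y': 45}
After line 2 (y overwritten, z added): d = {'x': 37, 'y': 46, 'z': 44}
After line 3 (total = 37 + 46 + 44 = 127): d = {'x': 37, 'y': 46, 'z': 44, 'total': 127}

{'x': 37, 'y': 46, 'z': 44, 'total': 127}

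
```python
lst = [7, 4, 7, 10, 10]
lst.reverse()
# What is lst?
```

[10, 10, 7, 4, 7]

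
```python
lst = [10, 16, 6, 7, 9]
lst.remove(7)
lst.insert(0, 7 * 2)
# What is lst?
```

After line 1: lst = [10, 16, 6, 7, 9]
After line 2 (remove first 7): lst = [10, 16, 6, 9]
After line 3 (insert 14 at index 0): lst = [14, 10, 16, 6, 9]

[14, 10, 16, 6, 9]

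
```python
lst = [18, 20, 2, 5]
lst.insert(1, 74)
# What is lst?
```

[18, 74, 20, 2, 5]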